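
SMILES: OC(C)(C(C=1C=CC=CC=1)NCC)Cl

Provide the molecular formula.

Heavy atoms from the SMILES: 11 C, 1 Cl, 1 N, 1 O.
Implicit hydrogens by atom environment:
  5 × C (aromatic): 1 H each → 5
  2 × C: 3 H each → 6
  1 × C: 2 H
  1 × C: 1 H
  1 × C: no H
  1 × C (aromatic): no H
  1 × Cl: no H
  1 × N: 1 H
  1 × O: 1 H
  Total hydrogens = 16.
Molecular formula: C11H16ClNO

C11H16ClNO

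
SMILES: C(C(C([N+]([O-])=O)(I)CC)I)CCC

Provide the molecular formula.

C8H15I2NO2

Heavy atoms from the SMILES: 8 C, 2 I, 1 N, 2 O.
Implicit hydrogens by atom environment:
  4 × C: 2 H each → 8
  2 × C: 3 H each → 6
  2 × I: no H
  1 × C: 1 H
  1 × C: no H
  1 × N (charge +1): no H
  1 × O: no H
  1 × O (charge -1): no H
  Total hydrogens = 15.
Molecular formula: C8H15I2NO2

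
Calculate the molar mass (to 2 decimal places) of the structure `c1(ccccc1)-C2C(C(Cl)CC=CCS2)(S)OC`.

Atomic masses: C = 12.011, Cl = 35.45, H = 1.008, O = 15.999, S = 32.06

300.86

Molecular formula: C14H17ClOS2.
M = 14×12.011 + 1×35.45 + 17×1.008 + 1×15.999 + 2×32.06 = 300.86 g/mol.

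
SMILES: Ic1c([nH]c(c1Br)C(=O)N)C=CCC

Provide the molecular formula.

C9H10BrIN2O

Heavy atoms from the SMILES: 1 Br, 9 C, 1 I, 2 N, 1 O.
Implicit hydrogens by atom environment:
  4 × C (aromatic): no H
  2 × C: 1 H each → 2
  1 × Br: no H
  1 × C: 3 H
  1 × C: 2 H
  1 × C: no H
  1 × I: no H
  1 × N: 2 H
  1 × N (aromatic): 1 H
  1 × O: no H
  Total hydrogens = 10.
Molecular formula: C9H10BrIN2O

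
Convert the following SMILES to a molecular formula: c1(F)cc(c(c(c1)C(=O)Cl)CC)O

Heavy atoms from the SMILES: 9 C, 1 Cl, 1 F, 2 O.
Implicit hydrogens by atom environment:
  4 × C (aromatic): no H
  2 × C (aromatic): 1 H each → 2
  1 × C: 3 H
  1 × C: 2 H
  1 × C: no H
  1 × Cl: no H
  1 × F: no H
  1 × O: 1 H
  1 × O: no H
  Total hydrogens = 8.
Molecular formula: C9H8ClFO2

C9H8ClFO2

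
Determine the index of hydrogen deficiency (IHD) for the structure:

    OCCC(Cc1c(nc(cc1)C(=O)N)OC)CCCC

5

Molecular formula from the SMILES: C15H24N2O3.
DoU = (2C + 2 + N − H − X)/2 = (2·15 + 2 + 2 − 24 − 0)/2 = 10/2 = 5.
(Structurally: 1 ring(s) + 4 π bond(s) = 5.)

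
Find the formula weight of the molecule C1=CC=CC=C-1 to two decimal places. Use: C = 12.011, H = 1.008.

78.11

Molecular formula: C6H6.
M = 6×12.011 + 6×1.008 = 78.11 g/mol.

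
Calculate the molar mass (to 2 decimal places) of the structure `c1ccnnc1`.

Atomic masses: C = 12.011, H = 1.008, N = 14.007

Molecular formula: C4H4N2.
M = 4×12.011 + 4×1.008 + 2×14.007 = 80.09 g/mol.

80.09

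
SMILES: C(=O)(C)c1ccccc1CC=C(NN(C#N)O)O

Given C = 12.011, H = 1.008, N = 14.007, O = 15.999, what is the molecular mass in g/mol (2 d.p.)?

247.25

Molecular formula: C12H13N3O3.
M = 12×12.011 + 13×1.008 + 3×14.007 + 3×15.999 = 247.25 g/mol.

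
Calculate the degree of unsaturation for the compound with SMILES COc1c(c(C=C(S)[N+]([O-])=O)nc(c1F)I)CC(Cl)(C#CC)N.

Molecular formula from the SMILES: C13H12ClFIN3O3S.
DoU = (2C + 2 + N − H − X)/2 = (2·13 + 2 + 3 − 12 − 3)/2 = 16/2 = 8.
(Structurally: 1 ring(s) + 7 π bond(s) = 8.)

8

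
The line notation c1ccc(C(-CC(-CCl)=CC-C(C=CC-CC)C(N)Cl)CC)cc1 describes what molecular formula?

C21H31Cl2N

Heavy atoms from the SMILES: 21 C, 2 Cl, 1 N.
Implicit hydrogens by atom environment:
  6 × C: 2 H each → 12
  6 × C: 1 H each → 6
  5 × C (aromatic): 1 H each → 5
  2 × C: 3 H each → 6
  2 × Cl: no H
  1 × C: no H
  1 × C (aromatic): no H
  1 × N: 2 H
  Total hydrogens = 31.
Molecular formula: C21H31Cl2N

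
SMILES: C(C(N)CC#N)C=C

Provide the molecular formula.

C6H10N2

Heavy atoms from the SMILES: 6 C, 2 N.
Implicit hydrogens by atom environment:
  3 × C: 2 H each → 6
  2 × C: 1 H each → 2
  1 × C: no H
  1 × N: 2 H
  1 × N: no H
  Total hydrogens = 10.
Molecular formula: C6H10N2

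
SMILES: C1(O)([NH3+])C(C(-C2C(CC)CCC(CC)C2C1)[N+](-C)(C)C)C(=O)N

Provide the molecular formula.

[C18H37N3O2]2+

Heavy atoms from the SMILES: 18 C, 3 N, 2 O.
Implicit hydrogens by atom environment:
  6 × C: 1 H each → 6
  5 × C: 3 H each → 15
  5 × C: 2 H each → 10
  2 × C: no H
  1 × N (charge +1): 3 H
  1 × N: 2 H
  1 × N (charge +1): no H
  1 × O: 1 H
  1 × O: no H
  Total hydrogens = 37.
Net charge +2.
Molecular formula: [C18H37N3O2]2+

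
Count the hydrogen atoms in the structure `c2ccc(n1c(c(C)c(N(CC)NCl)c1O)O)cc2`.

Hydrogens are implicit in SMILES; fill each atom to its normal valence:
  5 × C (aromatic): 1 H each → 5
  5 × C (aromatic): no H
  2 × C: 3 H each → 6
  2 × O: 1 H each → 2
  1 × C: 2 H
  1 × Cl: no H
  1 × N: 1 H
  1 × N (aromatic): no H
  1 × N: no H
  Total hydrogens = 16.

16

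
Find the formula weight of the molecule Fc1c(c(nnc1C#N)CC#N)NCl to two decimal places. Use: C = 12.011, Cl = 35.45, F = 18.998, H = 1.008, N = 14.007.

Molecular formula: C7H3ClFN5.
M = 7×12.011 + 1×35.45 + 1×18.998 + 3×1.008 + 5×14.007 = 211.58 g/mol.

211.58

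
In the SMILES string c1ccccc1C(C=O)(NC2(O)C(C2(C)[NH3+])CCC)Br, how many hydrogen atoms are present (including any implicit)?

22

Hydrogens are implicit in SMILES; fill each atom to its normal valence:
  5 × C (aromatic): 1 H each → 5
  3 × C: no H
  2 × C: 3 H each → 6
  2 × C: 2 H each → 4
  2 × C: 1 H each → 2
  1 × Br: no H
  1 × C (aromatic): no H
  1 × N (charge +1): 3 H
  1 × N: 1 H
  1 × O: 1 H
  1 × O: no H
  Total hydrogens = 22.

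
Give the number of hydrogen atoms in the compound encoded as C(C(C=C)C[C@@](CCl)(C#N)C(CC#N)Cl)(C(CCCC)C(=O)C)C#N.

25

Hydrogens are implicit in SMILES; fill each atom to its normal valence:
  7 × C: 2 H each → 14
  5 × C: 1 H each → 5
  5 × C: no H
  3 × N: no H
  2 × C: 3 H each → 6
  2 × Cl: no H
  1 × O: no H
  Total hydrogens = 25.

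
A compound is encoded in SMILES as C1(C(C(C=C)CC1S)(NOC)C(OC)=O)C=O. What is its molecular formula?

Heavy atoms from the SMILES: 11 C, 1 N, 4 O, 1 S.
Implicit hydrogens by atom environment:
  5 × C: 1 H each → 5
  4 × O: no H
  2 × C: 3 H each → 6
  2 × C: 2 H each → 4
  2 × C: no H
  1 × N: 1 H
  1 × S: 1 H
  Total hydrogens = 17.
Molecular formula: C11H17NO4S

C11H17NO4S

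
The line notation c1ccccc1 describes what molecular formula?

C6H6

Heavy atoms from the SMILES: 6 C.
Implicit hydrogens by atom environment:
  6 × C (aromatic): 1 H each → 6
  Total hydrogens = 6.
Molecular formula: C6H6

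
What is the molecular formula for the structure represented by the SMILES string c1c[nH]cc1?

Heavy atoms from the SMILES: 4 C, 1 N.
Implicit hydrogens by atom environment:
  4 × C (aromatic): 1 H each → 4
  1 × N (aromatic): 1 H
  Total hydrogens = 5.
Molecular formula: C4H5N

C4H5N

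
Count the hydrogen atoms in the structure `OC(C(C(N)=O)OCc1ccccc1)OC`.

15

Hydrogens are implicit in SMILES; fill each atom to its normal valence:
  5 × C (aromatic): 1 H each → 5
  3 × O: no H
  2 × C: 1 H each → 2
  1 × C: 3 H
  1 × C: 2 H
  1 × C: no H
  1 × C (aromatic): no H
  1 × N: 2 H
  1 × O: 1 H
  Total hydrogens = 15.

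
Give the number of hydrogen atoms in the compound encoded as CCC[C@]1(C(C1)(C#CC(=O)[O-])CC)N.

16

Hydrogens are implicit in SMILES; fill each atom to its normal valence:
  5 × C: no H
  4 × C: 2 H each → 8
  2 × C: 3 H each → 6
  1 × N: 2 H
  1 × O: no H
  1 × O (charge -1): no H
  Total hydrogens = 16.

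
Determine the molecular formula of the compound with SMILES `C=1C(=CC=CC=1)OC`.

Heavy atoms from the SMILES: 7 C, 1 O.
Implicit hydrogens by atom environment:
  5 × C (aromatic): 1 H each → 5
  1 × C: 3 H
  1 × C (aromatic): no H
  1 × O: no H
  Total hydrogens = 8.
Molecular formula: C7H8O

C7H8O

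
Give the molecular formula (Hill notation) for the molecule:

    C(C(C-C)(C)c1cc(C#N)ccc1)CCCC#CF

C17H20FN

Heavy atoms from the SMILES: 17 C, 1 F, 1 N.
Implicit hydrogens by atom environment:
  5 × C: 2 H each → 10
  4 × C (aromatic): 1 H each → 4
  4 × C: no H
  2 × C: 3 H each → 6
  2 × C (aromatic): no H
  1 × F: no H
  1 × N: no H
  Total hydrogens = 20.
Molecular formula: C17H20FN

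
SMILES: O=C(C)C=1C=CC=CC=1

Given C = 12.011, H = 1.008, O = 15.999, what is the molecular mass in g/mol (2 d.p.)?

120.15

Molecular formula: C8H8O.
M = 8×12.011 + 8×1.008 + 1×15.999 = 120.15 g/mol.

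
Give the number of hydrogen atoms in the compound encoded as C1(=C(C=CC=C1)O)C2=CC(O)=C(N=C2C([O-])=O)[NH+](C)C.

Hydrogens are implicit in SMILES; fill each atom to its normal valence:
  6 × C (aromatic): no H
  5 × C (aromatic): 1 H each → 5
  2 × C: 3 H each → 6
  2 × O: 1 H each → 2
  1 × C: no H
  1 × N (charge +1): 1 H
  1 × N (aromatic): no H
  1 × O: no H
  1 × O (charge -1): no H
  Total hydrogens = 14.

14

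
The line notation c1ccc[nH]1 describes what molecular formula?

C4H5N

Heavy atoms from the SMILES: 4 C, 1 N.
Implicit hydrogens by atom environment:
  4 × C (aromatic): 1 H each → 4
  1 × N (aromatic): 1 H
  Total hydrogens = 5.
Molecular formula: C4H5N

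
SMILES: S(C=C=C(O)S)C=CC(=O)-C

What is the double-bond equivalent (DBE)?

Molecular formula from the SMILES: C7H8O2S2.
DoU = (2C + 2 + N − H − X)/2 = (2·7 + 2 + 0 − 8 − 0)/2 = 8/2 = 4.
(Structurally: 0 ring(s) + 4 π bond(s) = 4.)

4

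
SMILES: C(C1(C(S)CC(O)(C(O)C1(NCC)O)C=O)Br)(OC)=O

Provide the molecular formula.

C11H18BrNO6S

Heavy atoms from the SMILES: 1 Br, 11 C, 1 N, 6 O, 1 S.
Implicit hydrogens by atom environment:
  4 × C: no H
  3 × C: 1 H each → 3
  3 × O: 1 H each → 3
  3 × O: no H
  2 × C: 3 H each → 6
  2 × C: 2 H each → 4
  1 × Br: no H
  1 × N: 1 H
  1 × S: 1 H
  Total hydrogens = 18.
Molecular formula: C11H18BrNO6S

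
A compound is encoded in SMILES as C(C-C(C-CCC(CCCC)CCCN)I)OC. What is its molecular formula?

C15H32INO

Heavy atoms from the SMILES: 15 C, 1 I, 1 N, 1 O.
Implicit hydrogens by atom environment:
  11 × C: 2 H each → 22
  2 × C: 3 H each → 6
  2 × C: 1 H each → 2
  1 × I: no H
  1 × N: 2 H
  1 × O: no H
  Total hydrogens = 32.
Molecular formula: C15H32INO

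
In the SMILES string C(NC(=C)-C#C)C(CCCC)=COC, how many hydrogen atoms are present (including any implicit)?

19

Hydrogens are implicit in SMILES; fill each atom to its normal valence:
  5 × C: 2 H each → 10
  3 × C: no H
  2 × C: 3 H each → 6
  2 × C: 1 H each → 2
  1 × N: 1 H
  1 × O: no H
  Total hydrogens = 19.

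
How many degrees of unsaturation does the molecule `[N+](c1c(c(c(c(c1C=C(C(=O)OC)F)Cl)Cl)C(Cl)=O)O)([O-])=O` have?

8

Molecular formula from the SMILES: C11H5Cl3FNO6.
DoU = (2C + 2 + N − H − X)/2 = (2·11 + 2 + 1 − 5 − 4)/2 = 16/2 = 8.
(Structurally: 1 ring(s) + 7 π bond(s) = 8.)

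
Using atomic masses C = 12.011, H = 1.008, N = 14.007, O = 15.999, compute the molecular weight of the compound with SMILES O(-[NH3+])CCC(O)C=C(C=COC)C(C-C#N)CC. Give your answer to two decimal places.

255.34

Molecular formula: C13H23N2O3+.
M = 13×12.011 + 23×1.008 + 2×14.007 + 3×15.999 = 255.34 g/mol.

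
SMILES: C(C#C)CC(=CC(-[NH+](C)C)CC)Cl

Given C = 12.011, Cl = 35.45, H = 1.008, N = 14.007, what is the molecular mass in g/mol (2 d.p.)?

Molecular formula: C11H19ClN+.
M = 11×12.011 + 1×35.45 + 19×1.008 + 1×14.007 = 200.73 g/mol.

200.73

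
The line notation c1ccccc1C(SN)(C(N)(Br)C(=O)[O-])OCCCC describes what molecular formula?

Heavy atoms from the SMILES: 1 Br, 13 C, 2 N, 3 O, 1 S.
Implicit hydrogens by atom environment:
  5 × C (aromatic): 1 H each → 5
  3 × C: 2 H each → 6
  3 × C: no H
  2 × N: 2 H each → 4
  2 × O: no H
  1 × Br: no H
  1 × C: 3 H
  1 × C (aromatic): no H
  1 × O (charge -1): no H
  1 × S: no H
  Total hydrogens = 18.
Net charge -1.
Molecular formula: C13H18BrN2O3S-

C13H18BrN2O3S-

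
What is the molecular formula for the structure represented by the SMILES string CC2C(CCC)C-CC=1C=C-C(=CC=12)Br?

C14H19Br

Heavy atoms from the SMILES: 1 Br, 14 C.
Implicit hydrogens by atom environment:
  4 × C: 2 H each → 8
  3 × C (aromatic): 1 H each → 3
  3 × C (aromatic): no H
  2 × C: 3 H each → 6
  2 × C: 1 H each → 2
  1 × Br: no H
  Total hydrogens = 19.
Molecular formula: C14H19Br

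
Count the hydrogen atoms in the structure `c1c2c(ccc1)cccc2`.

8

Hydrogens are implicit in SMILES; fill each atom to its normal valence:
  8 × C (aromatic): 1 H each → 8
  2 × C (aromatic): no H
  Total hydrogens = 8.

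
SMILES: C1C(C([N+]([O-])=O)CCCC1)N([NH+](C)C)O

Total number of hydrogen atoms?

Hydrogens are implicit in SMILES; fill each atom to its normal valence:
  5 × C: 2 H each → 10
  2 × C: 3 H each → 6
  2 × C: 1 H each → 2
  1 × N (charge +1): 1 H
  1 × N: no H
  1 × N (charge +1): no H
  1 × O: 1 H
  1 × O: no H
  1 × O (charge -1): no H
  Total hydrogens = 20.

20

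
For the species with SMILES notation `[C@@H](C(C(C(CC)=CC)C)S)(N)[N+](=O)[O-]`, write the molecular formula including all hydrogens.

Heavy atoms from the SMILES: 9 C, 2 N, 2 O, 1 S.
Implicit hydrogens by atom environment:
  4 × C: 1 H each → 4
  3 × C: 3 H each → 9
  1 × C: 2 H
  1 × C: no H
  1 × N: 2 H
  1 × N (charge +1): no H
  1 × O: no H
  1 × O (charge -1): no H
  1 × S: 1 H
  Total hydrogens = 18.
Molecular formula: C9H18N2O2S

C9H18N2O2S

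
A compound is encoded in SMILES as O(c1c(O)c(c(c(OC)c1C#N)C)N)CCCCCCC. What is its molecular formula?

C16H24N2O3

Heavy atoms from the SMILES: 16 C, 2 N, 3 O.
Implicit hydrogens by atom environment:
  6 × C: 2 H each → 12
  6 × C (aromatic): no H
  3 × C: 3 H each → 9
  2 × O: no H
  1 × C: no H
  1 × N: 2 H
  1 × N: no H
  1 × O: 1 H
  Total hydrogens = 24.
Molecular formula: C16H24N2O3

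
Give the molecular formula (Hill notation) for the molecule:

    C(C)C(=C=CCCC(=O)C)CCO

C11H18O2

Heavy atoms from the SMILES: 11 C, 2 O.
Implicit hydrogens by atom environment:
  5 × C: 2 H each → 10
  3 × C: no H
  2 × C: 3 H each → 6
  1 × C: 1 H
  1 × O: 1 H
  1 × O: no H
  Total hydrogens = 18.
Molecular formula: C11H18O2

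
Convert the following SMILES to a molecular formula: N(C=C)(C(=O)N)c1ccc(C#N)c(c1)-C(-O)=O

Heavy atoms from the SMILES: 11 C, 3 N, 3 O.
Implicit hydrogens by atom environment:
  3 × C (aromatic): 1 H each → 3
  3 × C (aromatic): no H
  3 × C: no H
  2 × N: no H
  2 × O: no H
  1 × C: 2 H
  1 × C: 1 H
  1 × N: 2 H
  1 × O: 1 H
  Total hydrogens = 9.
Molecular formula: C11H9N3O3

C11H9N3O3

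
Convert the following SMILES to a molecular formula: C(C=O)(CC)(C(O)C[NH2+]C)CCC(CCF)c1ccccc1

C18H29FNO2+

Heavy atoms from the SMILES: 18 C, 1 F, 1 N, 2 O.
Implicit hydrogens by atom environment:
  6 × C: 2 H each → 12
  5 × C (aromatic): 1 H each → 5
  3 × C: 1 H each → 3
  2 × C: 3 H each → 6
  1 × C: no H
  1 × C (aromatic): no H
  1 × F: no H
  1 × N (charge +1): 2 H
  1 × O: 1 H
  1 × O: no H
  Total hydrogens = 29.
Net charge +1.
Molecular formula: C18H29FNO2+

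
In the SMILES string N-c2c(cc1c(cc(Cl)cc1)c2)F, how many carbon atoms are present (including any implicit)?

10

The symbol for carbon appears 10 times in the SMILES. Lowercase c denotes aromatic carbon and counts toward C.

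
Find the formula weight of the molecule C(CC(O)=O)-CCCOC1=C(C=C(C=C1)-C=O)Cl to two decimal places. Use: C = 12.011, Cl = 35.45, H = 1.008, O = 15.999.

Molecular formula: C13H15ClO4.
M = 13×12.011 + 1×35.45 + 15×1.008 + 4×15.999 = 270.71 g/mol.

270.71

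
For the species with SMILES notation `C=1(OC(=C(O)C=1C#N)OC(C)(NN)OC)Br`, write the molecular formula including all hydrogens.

Heavy atoms from the SMILES: 1 Br, 8 C, 3 N, 4 O.
Implicit hydrogens by atom environment:
  4 × C (aromatic): no H
  2 × C: 3 H each → 6
  2 × C: no H
  2 × O: no H
  1 × Br: no H
  1 × N: 2 H
  1 × N: 1 H
  1 × N: no H
  1 × O: 1 H
  1 × O (aromatic): no H
  Total hydrogens = 10.
Molecular formula: C8H10BrN3O4

C8H10BrN3O4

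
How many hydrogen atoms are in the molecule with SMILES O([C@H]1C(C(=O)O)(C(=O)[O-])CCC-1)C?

11

Hydrogens are implicit in SMILES; fill each atom to its normal valence:
  3 × C: 2 H each → 6
  3 × C: no H
  3 × O: no H
  1 × C: 3 H
  1 × C: 1 H
  1 × O: 1 H
  1 × O (charge -1): no H
  Total hydrogens = 11.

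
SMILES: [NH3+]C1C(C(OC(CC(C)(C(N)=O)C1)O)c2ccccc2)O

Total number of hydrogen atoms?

23

Hydrogens are implicit in SMILES; fill each atom to its normal valence:
  5 × C (aromatic): 1 H each → 5
  4 × C: 1 H each → 4
  2 × C: 2 H each → 4
  2 × C: no H
  2 × O: 1 H each → 2
  2 × O: no H
  1 × C: 3 H
  1 × C (aromatic): no H
  1 × N (charge +1): 3 H
  1 × N: 2 H
  Total hydrogens = 23.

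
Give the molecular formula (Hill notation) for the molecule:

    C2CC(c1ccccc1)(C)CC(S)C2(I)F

Heavy atoms from the SMILES: 13 C, 1 F, 1 I, 1 S.
Implicit hydrogens by atom environment:
  5 × C (aromatic): 1 H each → 5
  3 × C: 2 H each → 6
  2 × C: no H
  1 × C: 3 H
  1 × C: 1 H
  1 × C (aromatic): no H
  1 × F: no H
  1 × I: no H
  1 × S: 1 H
  Total hydrogens = 16.
Molecular formula: C13H16FIS

C13H16FIS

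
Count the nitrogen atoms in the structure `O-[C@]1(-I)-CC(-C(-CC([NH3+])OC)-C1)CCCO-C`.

1

The symbol for nitrogen appears 1 time in the SMILES.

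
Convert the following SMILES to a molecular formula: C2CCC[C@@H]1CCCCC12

C10H18

Heavy atoms from the SMILES: 10 C.
Implicit hydrogens by atom environment:
  8 × C: 2 H each → 16
  2 × C: 1 H each → 2
  Total hydrogens = 18.
Molecular formula: C10H18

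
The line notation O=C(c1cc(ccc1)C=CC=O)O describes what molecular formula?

Heavy atoms from the SMILES: 10 C, 3 O.
Implicit hydrogens by atom environment:
  4 × C (aromatic): 1 H each → 4
  3 × C: 1 H each → 3
  2 × C (aromatic): no H
  2 × O: no H
  1 × C: no H
  1 × O: 1 H
  Total hydrogens = 8.
Molecular formula: C10H8O3

C10H8O3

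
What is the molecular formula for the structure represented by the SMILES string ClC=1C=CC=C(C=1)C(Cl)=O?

Heavy atoms from the SMILES: 7 C, 2 Cl, 1 O.
Implicit hydrogens by atom environment:
  4 × C (aromatic): 1 H each → 4
  2 × C (aromatic): no H
  2 × Cl: no H
  1 × C: no H
  1 × O: no H
  Total hydrogens = 4.
Molecular formula: C7H4Cl2O

C7H4Cl2O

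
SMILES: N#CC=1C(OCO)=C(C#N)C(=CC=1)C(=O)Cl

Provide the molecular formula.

C10H5ClN2O3

Heavy atoms from the SMILES: 10 C, 1 Cl, 2 N, 3 O.
Implicit hydrogens by atom environment:
  4 × C (aromatic): no H
  3 × C: no H
  2 × C (aromatic): 1 H each → 2
  2 × N: no H
  2 × O: no H
  1 × C: 2 H
  1 × Cl: no H
  1 × O: 1 H
  Total hydrogens = 5.
Molecular formula: C10H5ClN2O3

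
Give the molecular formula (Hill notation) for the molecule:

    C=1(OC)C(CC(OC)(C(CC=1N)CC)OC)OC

C13H25NO4

Heavy atoms from the SMILES: 13 C, 1 N, 4 O.
Implicit hydrogens by atom environment:
  5 × C: 3 H each → 15
  4 × O: no H
  3 × C: 2 H each → 6
  3 × C: no H
  2 × C: 1 H each → 2
  1 × N: 2 H
  Total hydrogens = 25.
Molecular formula: C13H25NO4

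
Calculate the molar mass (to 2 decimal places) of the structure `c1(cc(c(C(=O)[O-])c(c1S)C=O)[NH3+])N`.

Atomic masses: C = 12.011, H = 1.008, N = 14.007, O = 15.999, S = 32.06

Molecular formula: C8H8N2O3S.
M = 8×12.011 + 8×1.008 + 2×14.007 + 3×15.999 + 1×32.06 = 212.22 g/mol.

212.22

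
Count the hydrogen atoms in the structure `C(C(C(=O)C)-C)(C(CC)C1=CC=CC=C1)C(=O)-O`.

20

Hydrogens are implicit in SMILES; fill each atom to its normal valence:
  5 × C (aromatic): 1 H each → 5
  3 × C: 3 H each → 9
  3 × C: 1 H each → 3
  2 × C: no H
  2 × O: no H
  1 × C: 2 H
  1 × C (aromatic): no H
  1 × O: 1 H
  Total hydrogens = 20.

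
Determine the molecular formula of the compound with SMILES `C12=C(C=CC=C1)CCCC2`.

Heavy atoms from the SMILES: 10 C.
Implicit hydrogens by atom environment:
  4 × C: 2 H each → 8
  4 × C (aromatic): 1 H each → 4
  2 × C (aromatic): no H
  Total hydrogens = 12.
Molecular formula: C10H12

C10H12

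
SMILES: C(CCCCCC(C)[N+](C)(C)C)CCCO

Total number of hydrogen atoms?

Hydrogens are implicit in SMILES; fill each atom to its normal valence:
  9 × C: 2 H each → 18
  4 × C: 3 H each → 12
  1 × C: 1 H
  1 × N (charge +1): no H
  1 × O: 1 H
  Total hydrogens = 32.

32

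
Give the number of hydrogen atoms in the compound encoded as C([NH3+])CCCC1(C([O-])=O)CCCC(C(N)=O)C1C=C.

Hydrogens are implicit in SMILES; fill each atom to its normal valence:
  8 × C: 2 H each → 16
  3 × C: 1 H each → 3
  3 × C: no H
  2 × O: no H
  1 × N (charge +1): 3 H
  1 × N: 2 H
  1 × O (charge -1): no H
  Total hydrogens = 24.

24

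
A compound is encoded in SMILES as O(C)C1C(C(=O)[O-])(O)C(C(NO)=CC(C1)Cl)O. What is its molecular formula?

Heavy atoms from the SMILES: 9 C, 1 Cl, 1 N, 6 O.
Implicit hydrogens by atom environment:
  4 × C: 1 H each → 4
  3 × C: no H
  3 × O: 1 H each → 3
  2 × O: no H
  1 × C: 3 H
  1 × C: 2 H
  1 × Cl: no H
  1 × N: 1 H
  1 × O (charge -1): no H
  Total hydrogens = 13.
Net charge -1.
Molecular formula: C9H13ClNO6-

C9H13ClNO6-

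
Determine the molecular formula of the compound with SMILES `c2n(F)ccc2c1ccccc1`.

Heavy atoms from the SMILES: 10 C, 1 F, 1 N.
Implicit hydrogens by atom environment:
  8 × C (aromatic): 1 H each → 8
  2 × C (aromatic): no H
  1 × F: no H
  1 × N (aromatic): no H
  Total hydrogens = 8.
Molecular formula: C10H8FN

C10H8FN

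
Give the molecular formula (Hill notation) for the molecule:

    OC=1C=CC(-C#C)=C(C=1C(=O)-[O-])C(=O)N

Heavy atoms from the SMILES: 10 C, 1 N, 4 O.
Implicit hydrogens by atom environment:
  4 × C (aromatic): no H
  3 × C: no H
  2 × C (aromatic): 1 H each → 2
  2 × O: no H
  1 × C: 1 H
  1 × N: 2 H
  1 × O: 1 H
  1 × O (charge -1): no H
  Total hydrogens = 6.
Net charge -1.
Molecular formula: C10H6NO4-

C10H6NO4-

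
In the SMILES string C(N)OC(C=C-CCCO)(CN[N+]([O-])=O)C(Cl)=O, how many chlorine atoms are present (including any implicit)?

1

The symbol for chlorine appears 1 time in the SMILES.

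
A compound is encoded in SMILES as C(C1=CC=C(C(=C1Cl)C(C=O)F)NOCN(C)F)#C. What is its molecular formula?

C12H11ClF2N2O2

Heavy atoms from the SMILES: 12 C, 1 Cl, 2 F, 2 N, 2 O.
Implicit hydrogens by atom environment:
  4 × C (aromatic): no H
  3 × C: 1 H each → 3
  2 × C (aromatic): 1 H each → 2
  2 × F: no H
  2 × O: no H
  1 × C: 3 H
  1 × C: 2 H
  1 × C: no H
  1 × Cl: no H
  1 × N: 1 H
  1 × N: no H
  Total hydrogens = 11.
Molecular formula: C12H11ClF2N2O2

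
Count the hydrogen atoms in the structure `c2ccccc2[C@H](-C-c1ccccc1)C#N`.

13

Hydrogens are implicit in SMILES; fill each atom to its normal valence:
  10 × C (aromatic): 1 H each → 10
  2 × C (aromatic): no H
  1 × C: 2 H
  1 × C: 1 H
  1 × C: no H
  1 × N: no H
  Total hydrogens = 13.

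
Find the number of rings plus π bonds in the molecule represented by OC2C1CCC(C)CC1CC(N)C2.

Molecular formula from the SMILES: C11H21NO.
DoU = (2C + 2 + N − H − X)/2 = (2·11 + 2 + 1 − 21 − 0)/2 = 4/2 = 2.
(Structurally: 2 ring(s) + 0 π bond(s) = 2.)

2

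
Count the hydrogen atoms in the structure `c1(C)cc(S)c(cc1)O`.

8

Hydrogens are implicit in SMILES; fill each atom to its normal valence:
  3 × C (aromatic): 1 H each → 3
  3 × C (aromatic): no H
  1 × C: 3 H
  1 × O: 1 H
  1 × S: 1 H
  Total hydrogens = 8.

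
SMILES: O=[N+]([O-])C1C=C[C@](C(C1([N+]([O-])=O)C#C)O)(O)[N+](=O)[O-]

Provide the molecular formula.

Heavy atoms from the SMILES: 8 C, 3 N, 8 O.
Implicit hydrogens by atom environment:
  5 × C: 1 H each → 5
  3 × C: no H
  3 × N (charge +1): no H
  3 × O: no H
  3 × O (charge -1): no H
  2 × O: 1 H each → 2
  Total hydrogens = 7.
Molecular formula: C8H7N3O8

C8H7N3O8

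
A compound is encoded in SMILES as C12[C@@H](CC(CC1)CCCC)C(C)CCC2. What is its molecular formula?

Heavy atoms from the SMILES: 15 C.
Implicit hydrogens by atom environment:
  9 × C: 2 H each → 18
  4 × C: 1 H each → 4
  2 × C: 3 H each → 6
  Total hydrogens = 28.
Molecular formula: C15H28

C15H28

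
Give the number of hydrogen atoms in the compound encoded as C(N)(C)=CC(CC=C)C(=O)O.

13

Hydrogens are implicit in SMILES; fill each atom to its normal valence:
  3 × C: 1 H each → 3
  2 × C: 2 H each → 4
  2 × C: no H
  1 × C: 3 H
  1 × N: 2 H
  1 × O: 1 H
  1 × O: no H
  Total hydrogens = 13.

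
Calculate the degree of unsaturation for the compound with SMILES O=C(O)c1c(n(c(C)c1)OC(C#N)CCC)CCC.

6

Molecular formula from the SMILES: C14H20N2O3.
DoU = (2C + 2 + N − H − X)/2 = (2·14 + 2 + 2 − 20 − 0)/2 = 12/2 = 6.
(Structurally: 1 ring(s) + 5 π bond(s) = 6.)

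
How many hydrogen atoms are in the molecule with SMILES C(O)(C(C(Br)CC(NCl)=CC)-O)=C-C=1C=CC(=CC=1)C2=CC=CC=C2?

21

Hydrogens are implicit in SMILES; fill each atom to its normal valence:
  9 × C (aromatic): 1 H each → 9
  4 × C: 1 H each → 4
  3 × C (aromatic): no H
  2 × C: no H
  2 × O: 1 H each → 2
  1 × Br: no H
  1 × C: 3 H
  1 × C: 2 H
  1 × Cl: no H
  1 × N: 1 H
  Total hydrogens = 21.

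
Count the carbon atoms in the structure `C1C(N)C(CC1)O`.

5

The symbol for carbon appears 5 times in the SMILES.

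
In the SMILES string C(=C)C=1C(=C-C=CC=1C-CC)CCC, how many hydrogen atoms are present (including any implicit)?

20

Hydrogens are implicit in SMILES; fill each atom to its normal valence:
  5 × C: 2 H each → 10
  3 × C (aromatic): 1 H each → 3
  3 × C (aromatic): no H
  2 × C: 3 H each → 6
  1 × C: 1 H
  Total hydrogens = 20.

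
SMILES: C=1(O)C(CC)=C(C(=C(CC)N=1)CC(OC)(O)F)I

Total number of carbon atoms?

The symbol for carbon appears 12 times in the SMILES.

12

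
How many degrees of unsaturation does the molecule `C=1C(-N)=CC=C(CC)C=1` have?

Molecular formula from the SMILES: C8H11N.
DoU = (2C + 2 + N − H − X)/2 = (2·8 + 2 + 1 − 11 − 0)/2 = 8/2 = 4.
(Structurally: 1 ring(s) + 3 π bond(s) = 4.)

4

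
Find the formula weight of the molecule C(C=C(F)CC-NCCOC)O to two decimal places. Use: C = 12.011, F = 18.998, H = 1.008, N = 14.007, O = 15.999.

177.22

Molecular formula: C8H16FNO2.
M = 8×12.011 + 1×18.998 + 16×1.008 + 1×14.007 + 2×15.999 = 177.22 g/mol.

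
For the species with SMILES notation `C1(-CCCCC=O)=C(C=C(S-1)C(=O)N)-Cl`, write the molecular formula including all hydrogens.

C10H12ClNO2S

Heavy atoms from the SMILES: 10 C, 1 Cl, 1 N, 2 O, 1 S.
Implicit hydrogens by atom environment:
  4 × C: 2 H each → 8
  3 × C (aromatic): no H
  2 × O: no H
  1 × C (aromatic): 1 H
  1 × C: 1 H
  1 × C: no H
  1 × Cl: no H
  1 × N: 2 H
  1 × S (aromatic): no H
  Total hydrogens = 12.
Molecular formula: C10H12ClNO2S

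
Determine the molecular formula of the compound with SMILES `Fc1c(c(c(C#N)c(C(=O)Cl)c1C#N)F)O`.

C9HClF2N2O2

Heavy atoms from the SMILES: 9 C, 1 Cl, 2 F, 2 N, 2 O.
Implicit hydrogens by atom environment:
  6 × C (aromatic): no H
  3 × C: no H
  2 × F: no H
  2 × N: no H
  1 × Cl: no H
  1 × O: 1 H
  1 × O: no H
  Total hydrogens = 1.
Molecular formula: C9HClF2N2O2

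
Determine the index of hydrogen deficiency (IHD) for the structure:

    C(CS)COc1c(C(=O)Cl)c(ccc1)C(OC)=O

Molecular formula from the SMILES: C12H13ClO4S.
DoU = (2C + 2 + N − H − X)/2 = (2·12 + 2 + 0 − 13 − 1)/2 = 12/2 = 6.
(Structurally: 1 ring(s) + 5 π bond(s) = 6.)

6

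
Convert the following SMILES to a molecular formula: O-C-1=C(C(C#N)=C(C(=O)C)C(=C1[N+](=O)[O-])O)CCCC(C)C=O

Heavy atoms from the SMILES: 15 C, 2 N, 6 O.
Implicit hydrogens by atom environment:
  6 × C (aromatic): no H
  3 × C: 2 H each → 6
  3 × O: no H
  2 × C: 3 H each → 6
  2 × C: 1 H each → 2
  2 × C: no H
  2 × O: 1 H each → 2
  1 × N: no H
  1 × N (charge +1): no H
  1 × O (charge -1): no H
  Total hydrogens = 16.
Molecular formula: C15H16N2O6

C15H16N2O6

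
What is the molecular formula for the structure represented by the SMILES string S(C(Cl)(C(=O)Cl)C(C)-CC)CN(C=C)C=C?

Heavy atoms from the SMILES: 11 C, 2 Cl, 1 N, 1 O, 1 S.
Implicit hydrogens by atom environment:
  4 × C: 2 H each → 8
  3 × C: 1 H each → 3
  2 × C: 3 H each → 6
  2 × C: no H
  2 × Cl: no H
  1 × N: no H
  1 × O: no H
  1 × S: no H
  Total hydrogens = 17.
Molecular formula: C11H17Cl2NOS

C11H17Cl2NOS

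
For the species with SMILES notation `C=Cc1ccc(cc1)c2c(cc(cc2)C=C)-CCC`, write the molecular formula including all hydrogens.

Heavy atoms from the SMILES: 19 C.
Implicit hydrogens by atom environment:
  7 × C (aromatic): 1 H each → 7
  5 × C (aromatic): no H
  4 × C: 2 H each → 8
  2 × C: 1 H each → 2
  1 × C: 3 H
  Total hydrogens = 20.
Molecular formula: C19H20

C19H20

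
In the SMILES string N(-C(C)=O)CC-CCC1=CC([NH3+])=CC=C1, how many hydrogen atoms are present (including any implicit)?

19

Hydrogens are implicit in SMILES; fill each atom to its normal valence:
  4 × C: 2 H each → 8
  4 × C (aromatic): 1 H each → 4
  2 × C (aromatic): no H
  1 × C: 3 H
  1 × C: no H
  1 × N (charge +1): 3 H
  1 × N: 1 H
  1 × O: no H
  Total hydrogens = 19.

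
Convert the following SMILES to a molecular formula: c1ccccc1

Heavy atoms from the SMILES: 6 C.
Implicit hydrogens by atom environment:
  6 × C (aromatic): 1 H each → 6
  Total hydrogens = 6.
Molecular formula: C6H6

C6H6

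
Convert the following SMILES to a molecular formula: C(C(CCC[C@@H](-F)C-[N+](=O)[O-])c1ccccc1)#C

Heavy atoms from the SMILES: 14 C, 1 F, 1 N, 2 O.
Implicit hydrogens by atom environment:
  5 × C (aromatic): 1 H each → 5
  4 × C: 2 H each → 8
  3 × C: 1 H each → 3
  1 × C: no H
  1 × C (aromatic): no H
  1 × F: no H
  1 × N (charge +1): no H
  1 × O: no H
  1 × O (charge -1): no H
  Total hydrogens = 16.
Molecular formula: C14H16FNO2

C14H16FNO2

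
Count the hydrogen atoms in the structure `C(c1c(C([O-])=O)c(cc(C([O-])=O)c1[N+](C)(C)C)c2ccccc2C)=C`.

Hydrogens are implicit in SMILES; fill each atom to its normal valence:
  7 × C (aromatic): no H
  5 × C (aromatic): 1 H each → 5
  4 × C: 3 H each → 12
  2 × C: no H
  2 × O: no H
  2 × O (charge -1): no H
  1 × C: 2 H
  1 × C: 1 H
  1 × N (charge +1): no H
  Total hydrogens = 20.

20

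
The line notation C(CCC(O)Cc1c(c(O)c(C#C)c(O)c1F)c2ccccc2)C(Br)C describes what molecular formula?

C21H22BrFO3

Heavy atoms from the SMILES: 1 Br, 21 C, 1 F, 3 O.
Implicit hydrogens by atom environment:
  7 × C (aromatic): no H
  5 × C (aromatic): 1 H each → 5
  4 × C: 2 H each → 8
  3 × C: 1 H each → 3
  3 × O: 1 H each → 3
  1 × Br: no H
  1 × C: 3 H
  1 × C: no H
  1 × F: no H
  Total hydrogens = 22.
Molecular formula: C21H22BrFO3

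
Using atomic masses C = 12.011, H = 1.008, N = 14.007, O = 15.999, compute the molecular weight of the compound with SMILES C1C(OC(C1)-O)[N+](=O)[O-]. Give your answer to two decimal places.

Molecular formula: C4H7NO4.
M = 4×12.011 + 7×1.008 + 1×14.007 + 4×15.999 = 133.10 g/mol.

133.10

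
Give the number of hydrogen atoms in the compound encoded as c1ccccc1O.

Hydrogens are implicit in SMILES; fill each atom to its normal valence:
  5 × C (aromatic): 1 H each → 5
  1 × C (aromatic): no H
  1 × O: 1 H
  Total hydrogens = 6.

6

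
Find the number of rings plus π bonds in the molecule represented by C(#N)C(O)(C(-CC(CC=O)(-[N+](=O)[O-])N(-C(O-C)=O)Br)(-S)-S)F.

Molecular formula from the SMILES: C9H11BrFN3O6S2.
DoU = (2C + 2 + N − H − X)/2 = (2·9 + 2 + 3 − 11 − 2)/2 = 10/2 = 5.
(Structurally: 0 ring(s) + 5 π bond(s) = 5.)

5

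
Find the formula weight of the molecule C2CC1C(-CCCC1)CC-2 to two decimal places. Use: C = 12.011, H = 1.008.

Molecular formula: C10H18.
M = 10×12.011 + 18×1.008 = 138.25 g/mol.

138.25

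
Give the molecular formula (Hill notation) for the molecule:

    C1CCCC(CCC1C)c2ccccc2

Heavy atoms from the SMILES: 15 C.
Implicit hydrogens by atom environment:
  6 × C: 2 H each → 12
  5 × C (aromatic): 1 H each → 5
  2 × C: 1 H each → 2
  1 × C: 3 H
  1 × C (aromatic): no H
  Total hydrogens = 22.
Molecular formula: C15H22

C15H22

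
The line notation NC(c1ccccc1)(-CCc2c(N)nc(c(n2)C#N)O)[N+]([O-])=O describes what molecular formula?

Heavy atoms from the SMILES: 14 C, 6 N, 3 O.
Implicit hydrogens by atom environment:
  5 × C (aromatic): 1 H each → 5
  5 × C (aromatic): no H
  2 × C: 2 H each → 4
  2 × C: no H
  2 × N: 2 H each → 4
  2 × N (aromatic): no H
  1 × N: no H
  1 × N (charge +1): no H
  1 × O: 1 H
  1 × O: no H
  1 × O (charge -1): no H
  Total hydrogens = 14.
Molecular formula: C14H14N6O3

C14H14N6O3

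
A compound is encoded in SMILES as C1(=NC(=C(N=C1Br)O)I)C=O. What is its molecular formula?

Heavy atoms from the SMILES: 1 Br, 5 C, 1 I, 2 N, 2 O.
Implicit hydrogens by atom environment:
  4 × C (aromatic): no H
  2 × N (aromatic): no H
  1 × Br: no H
  1 × C: 1 H
  1 × I: no H
  1 × O: 1 H
  1 × O: no H
  Total hydrogens = 2.
Molecular formula: C5H2BrIN2O2

C5H2BrIN2O2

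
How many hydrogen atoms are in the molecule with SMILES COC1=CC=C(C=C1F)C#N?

Hydrogens are implicit in SMILES; fill each atom to its normal valence:
  3 × C (aromatic): 1 H each → 3
  3 × C (aromatic): no H
  1 × C: 3 H
  1 × C: no H
  1 × F: no H
  1 × N: no H
  1 × O: no H
  Total hydrogens = 6.

6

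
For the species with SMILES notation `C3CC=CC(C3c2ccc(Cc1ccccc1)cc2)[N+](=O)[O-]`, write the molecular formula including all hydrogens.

Heavy atoms from the SMILES: 19 C, 1 N, 2 O.
Implicit hydrogens by atom environment:
  9 × C (aromatic): 1 H each → 9
  4 × C: 1 H each → 4
  3 × C: 2 H each → 6
  3 × C (aromatic): no H
  1 × N (charge +1): no H
  1 × O: no H
  1 × O (charge -1): no H
  Total hydrogens = 19.
Molecular formula: C19H19NO2

C19H19NO2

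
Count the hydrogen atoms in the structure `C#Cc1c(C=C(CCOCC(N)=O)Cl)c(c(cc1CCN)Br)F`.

Hydrogens are implicit in SMILES; fill each atom to its normal valence:
  5 × C: 2 H each → 10
  5 × C (aromatic): no H
  3 × C: no H
  2 × C: 1 H each → 2
  2 × N: 2 H each → 4
  2 × O: no H
  1 × Br: no H
  1 × C (aromatic): 1 H
  1 × Cl: no H
  1 × F: no H
  Total hydrogens = 17.

17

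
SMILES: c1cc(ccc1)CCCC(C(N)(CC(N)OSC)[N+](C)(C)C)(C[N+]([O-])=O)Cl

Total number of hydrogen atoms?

32

Hydrogens are implicit in SMILES; fill each atom to its normal valence:
  5 × C: 2 H each → 10
  5 × C (aromatic): 1 H each → 5
  4 × C: 3 H each → 12
  2 × C: no H
  2 × N: 2 H each → 4
  2 × N (charge +1): no H
  2 × O: no H
  1 × C: 1 H
  1 × C (aromatic): no H
  1 × Cl: no H
  1 × O (charge -1): no H
  1 × S: no H
  Total hydrogens = 32.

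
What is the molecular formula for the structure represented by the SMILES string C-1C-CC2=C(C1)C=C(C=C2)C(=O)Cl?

C11H11ClO

Heavy atoms from the SMILES: 11 C, 1 Cl, 1 O.
Implicit hydrogens by atom environment:
  4 × C: 2 H each → 8
  3 × C (aromatic): 1 H each → 3
  3 × C (aromatic): no H
  1 × C: no H
  1 × Cl: no H
  1 × O: no H
  Total hydrogens = 11.
Molecular formula: C11H11ClO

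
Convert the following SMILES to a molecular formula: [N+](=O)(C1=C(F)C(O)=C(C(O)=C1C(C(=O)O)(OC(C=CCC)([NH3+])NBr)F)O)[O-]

Heavy atoms from the SMILES: 1 Br, 13 C, 2 F, 3 N, 8 O.
Implicit hydrogens by atom environment:
  6 × C (aromatic): no H
  4 × O: 1 H each → 4
  3 × C: no H
  3 × O: no H
  2 × C: 1 H each → 2
  2 × F: no H
  1 × Br: no H
  1 × C: 3 H
  1 × C: 2 H
  1 × N (charge +1): 3 H
  1 × N: 1 H
  1 × N (charge +1): no H
  1 × O (charge -1): no H
  Total hydrogens = 15.
Net charge +1.
Molecular formula: C13H15BrF2N3O8+

C13H15BrF2N3O8+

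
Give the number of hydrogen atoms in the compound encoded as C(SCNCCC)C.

15

Hydrogens are implicit in SMILES; fill each atom to its normal valence:
  4 × C: 2 H each → 8
  2 × C: 3 H each → 6
  1 × N: 1 H
  1 × S: no H
  Total hydrogens = 15.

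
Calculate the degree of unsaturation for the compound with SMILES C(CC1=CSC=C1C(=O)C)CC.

Molecular formula from the SMILES: C10H14OS.
DoU = (2C + 2 + N − H − X)/2 = (2·10 + 2 + 0 − 14 − 0)/2 = 8/2 = 4.
(Structurally: 1 ring(s) + 3 π bond(s) = 4.)

4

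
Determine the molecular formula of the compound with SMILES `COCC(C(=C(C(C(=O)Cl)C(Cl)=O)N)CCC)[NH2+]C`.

Heavy atoms from the SMILES: 12 C, 2 Cl, 2 N, 3 O.
Implicit hydrogens by atom environment:
  4 × C: no H
  3 × C: 3 H each → 9
  3 × C: 2 H each → 6
  3 × O: no H
  2 × C: 1 H each → 2
  2 × Cl: no H
  1 × N: 2 H
  1 × N (charge +1): 2 H
  Total hydrogens = 21.
Net charge +1.
Molecular formula: C12H21Cl2N2O3+

C12H21Cl2N2O3+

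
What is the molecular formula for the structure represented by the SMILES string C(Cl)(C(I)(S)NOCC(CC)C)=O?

C7H13ClINO2S

Heavy atoms from the SMILES: 7 C, 1 Cl, 1 I, 1 N, 2 O, 1 S.
Implicit hydrogens by atom environment:
  2 × C: 3 H each → 6
  2 × C: 2 H each → 4
  2 × C: no H
  2 × O: no H
  1 × C: 1 H
  1 × Cl: no H
  1 × I: no H
  1 × N: 1 H
  1 × S: 1 H
  Total hydrogens = 13.
Molecular formula: C7H13ClINO2S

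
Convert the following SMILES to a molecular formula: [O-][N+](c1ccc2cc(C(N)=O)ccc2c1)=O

C11H8N2O3

Heavy atoms from the SMILES: 11 C, 2 N, 3 O.
Implicit hydrogens by atom environment:
  6 × C (aromatic): 1 H each → 6
  4 × C (aromatic): no H
  2 × O: no H
  1 × C: no H
  1 × N: 2 H
  1 × N (charge +1): no H
  1 × O (charge -1): no H
  Total hydrogens = 8.
Molecular formula: C11H8N2O3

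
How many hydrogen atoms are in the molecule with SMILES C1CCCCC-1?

12

Hydrogens are implicit in SMILES; fill each atom to its normal valence:
  6 × C: 2 H each → 12
  Total hydrogens = 12.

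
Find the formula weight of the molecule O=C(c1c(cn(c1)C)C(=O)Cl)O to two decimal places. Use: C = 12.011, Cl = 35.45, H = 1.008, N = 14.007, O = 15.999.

187.58

Molecular formula: C7H6ClNO3.
M = 7×12.011 + 1×35.45 + 6×1.008 + 1×14.007 + 3×15.999 = 187.58 g/mol.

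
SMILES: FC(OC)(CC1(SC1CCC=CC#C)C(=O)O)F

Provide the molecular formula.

Heavy atoms from the SMILES: 12 C, 2 F, 3 O, 1 S.
Implicit hydrogens by atom environment:
  4 × C: 1 H each → 4
  4 × C: no H
  3 × C: 2 H each → 6
  2 × F: no H
  2 × O: no H
  1 × C: 3 H
  1 × O: 1 H
  1 × S: no H
  Total hydrogens = 14.
Molecular formula: C12H14F2O3S

C12H14F2O3S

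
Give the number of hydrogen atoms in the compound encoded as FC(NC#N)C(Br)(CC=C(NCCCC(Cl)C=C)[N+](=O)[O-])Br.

Hydrogens are implicit in SMILES; fill each atom to its normal valence:
  5 × C: 2 H each → 10
  4 × C: 1 H each → 4
  3 × C: no H
  2 × Br: no H
  2 × N: 1 H each → 2
  1 × Cl: no H
  1 × F: no H
  1 × N (charge +1): no H
  1 × N: no H
  1 × O: no H
  1 × O (charge -1): no H
  Total hydrogens = 16.

16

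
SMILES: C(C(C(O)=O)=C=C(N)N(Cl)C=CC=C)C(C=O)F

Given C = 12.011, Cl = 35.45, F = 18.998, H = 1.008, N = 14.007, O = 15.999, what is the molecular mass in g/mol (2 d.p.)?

Molecular formula: C11H12ClFN2O3.
M = 11×12.011 + 1×35.45 + 1×18.998 + 12×1.008 + 2×14.007 + 3×15.999 = 274.68 g/mol.

274.68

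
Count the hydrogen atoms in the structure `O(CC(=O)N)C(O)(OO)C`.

Hydrogens are implicit in SMILES; fill each atom to its normal valence:
  3 × O: no H
  2 × C: no H
  2 × O: 1 H each → 2
  1 × C: 3 H
  1 × C: 2 H
  1 × N: 2 H
  Total hydrogens = 9.

9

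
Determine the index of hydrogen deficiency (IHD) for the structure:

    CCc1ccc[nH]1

3

Molecular formula from the SMILES: C6H9N.
DoU = (2C + 2 + N − H − X)/2 = (2·6 + 2 + 1 − 9 − 0)/2 = 6/2 = 3.
(Structurally: 1 ring(s) + 2 π bond(s) = 3.)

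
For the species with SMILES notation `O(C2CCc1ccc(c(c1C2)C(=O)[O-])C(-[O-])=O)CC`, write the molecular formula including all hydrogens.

Heavy atoms from the SMILES: 14 C, 5 O.
Implicit hydrogens by atom environment:
  4 × C: 2 H each → 8
  4 × C (aromatic): no H
  3 × O: no H
  2 × C (aromatic): 1 H each → 2
  2 × C: no H
  2 × O (charge -1): no H
  1 × C: 3 H
  1 × C: 1 H
  Total hydrogens = 14.
Net charge -2.
Molecular formula: [C14H14O5]2-

[C14H14O5]2-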